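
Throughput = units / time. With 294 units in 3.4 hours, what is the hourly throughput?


Throughput = units / time
= 294 / 3.4
= 86.5 units/hour


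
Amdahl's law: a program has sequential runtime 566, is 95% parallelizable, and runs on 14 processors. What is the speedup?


Amdahl's law: T_p = T × ((1-p) + p/N)
= 566 × ((1-0.95) + 0.95/14)
= 566 × (0.05 + 0.0679)
= 566 × 0.1179
= 66.71
Speedup = 566/66.71
= 8.48×


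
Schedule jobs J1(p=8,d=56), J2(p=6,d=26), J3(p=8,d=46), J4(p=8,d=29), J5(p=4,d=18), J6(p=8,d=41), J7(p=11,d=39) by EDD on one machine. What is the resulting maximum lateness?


EDD order: J5 → J2 → J4 → J7 → J6 → J3 → J1
Completion and lateness:
  J5: C=4, d=18, L=4-18=-14
  J2: C=10, d=26, L=10-26=-16
  J4: C=18, d=29, L=18-29=-11
  J7: C=29, d=39, L=29-39=-10
  J6: C=37, d=41, L=37-41=-4
  J3: C=45, d=46, L=45-46=-1
  J1: C=53, d=56, L=53-56=-3
Lmax = max(-14, -16, -11, -10, -4, -1, -3)
= -1


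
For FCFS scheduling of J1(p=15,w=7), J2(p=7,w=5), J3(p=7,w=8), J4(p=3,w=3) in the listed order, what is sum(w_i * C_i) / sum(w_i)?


Completion times:
  J1: C=15, w×C=7×15=105
  J2: C=22, w×C=5×22=110
  J3: C=29, w×C=8×29=232
  J4: C=32, w×C=3×32=96
Sum w×C = 543
Sum w = 23
Weighted avg = 543/23
= 23.61


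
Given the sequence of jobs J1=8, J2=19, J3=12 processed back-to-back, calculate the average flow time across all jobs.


Completion times:
  J1: completes at 8
  J2: completes at 27
  J3: completes at 39
Sum = 74
Average = 74/3
= 24.67


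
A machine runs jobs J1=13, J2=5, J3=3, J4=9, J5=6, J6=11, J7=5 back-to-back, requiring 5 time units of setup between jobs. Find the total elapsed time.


Makespan = Σ processing + (n-1) × setup
= (13 + 5 + 3 + 9 + 6 + 11 + 5) + (7-1)×5
= 52 + 30
= 82 time units


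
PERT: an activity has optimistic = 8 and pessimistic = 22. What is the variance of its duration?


σ² = ((p - o) / 6)² = (p - o)² / 36
= (22 - 8)² / 36
= 14² / 36
= 196 / 36
= 5.4444


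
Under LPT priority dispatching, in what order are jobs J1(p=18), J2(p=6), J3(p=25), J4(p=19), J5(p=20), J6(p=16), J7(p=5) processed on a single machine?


LPT: sort by longest processing time first
  J3: p=25
  J5: p=20
  J4: p=19
  J1: p=18
  J6: p=16
  J2: p=6
  J7: p=5
Order: J3 → J5 → J4 → J1 → J6 → J2 → J7


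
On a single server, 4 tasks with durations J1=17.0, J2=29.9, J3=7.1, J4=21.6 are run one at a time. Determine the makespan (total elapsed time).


Sequential makespan: sum all processing times
= 17.0 + 29.9 + 7.1 + 21.6
= 75.6 time units


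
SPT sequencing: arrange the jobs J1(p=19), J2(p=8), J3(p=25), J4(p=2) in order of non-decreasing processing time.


SPT: sort by shortest processing time
  J4: p=2
  J2: p=8
  J1: p=19
  J3: p=25
Order: J4 → J2 → J1 → J3


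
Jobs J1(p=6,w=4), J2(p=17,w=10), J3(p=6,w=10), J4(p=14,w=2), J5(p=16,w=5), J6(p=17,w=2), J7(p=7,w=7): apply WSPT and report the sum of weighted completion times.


WSPT order (by p/w): J3 → J7 → J1 → J2 → J5 → J4 → J6
  J3: C=6, w·C=10×6=60
  J7: C=13, w·C=7×13=91
  J1: C=19, w·C=4×19=76
  J2: C=36, w·C=10×36=360
  J5: C=52, w·C=5×52=260
  J4: C=66, w·C=2×66=132
  J6: C=83, w·C=2×83=166
Σ w·C = 1145
= 1145


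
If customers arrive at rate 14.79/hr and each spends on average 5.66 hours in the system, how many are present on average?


Little's law: L = λ × W
= 14.79 × 5.66
= 83.71


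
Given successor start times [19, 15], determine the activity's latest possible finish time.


LF = min of all successor start times
Successors start at: [19, 15]
LF = min(19, 15)
= 15


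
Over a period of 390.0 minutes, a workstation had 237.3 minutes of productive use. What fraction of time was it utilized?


Utilization = busy / total × 100
= 237.3 / 390.0 × 100
= 60.8%


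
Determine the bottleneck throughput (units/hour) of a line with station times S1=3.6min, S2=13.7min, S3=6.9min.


Bottleneck = longest station time
Station times: [3.6, 13.7, 6.9]
Max = 13.7 min
Rate = 60 / 13.7
= 4.38 units/hour (bottleneck: 13.7min)


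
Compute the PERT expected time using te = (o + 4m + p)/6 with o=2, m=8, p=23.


te = (o + 4m + p) / 6
= (2 + 4×8 + 23) / 6
= (2 + 32 + 23) / 6
= 57 / 6
= 9.50


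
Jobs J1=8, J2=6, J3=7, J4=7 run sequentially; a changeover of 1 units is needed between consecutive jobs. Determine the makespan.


Makespan = Σ processing + (n-1) × setup
= (8 + 6 + 7 + 7) + (4-1)×1
= 28 + 3
= 31 time units


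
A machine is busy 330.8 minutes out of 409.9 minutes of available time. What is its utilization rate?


Utilization = busy / total × 100
= 330.8 / 409.9 × 100
= 80.7%


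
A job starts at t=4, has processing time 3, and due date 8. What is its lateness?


Completion = 4 + 3 = 7
Lateness = C - d = 7 - 8
= -1


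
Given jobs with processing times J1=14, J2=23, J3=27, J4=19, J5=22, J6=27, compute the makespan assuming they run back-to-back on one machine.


Sequential makespan: sum all processing times
= 14 + 23 + 27 + 19 + 22 + 27
= 132 time units


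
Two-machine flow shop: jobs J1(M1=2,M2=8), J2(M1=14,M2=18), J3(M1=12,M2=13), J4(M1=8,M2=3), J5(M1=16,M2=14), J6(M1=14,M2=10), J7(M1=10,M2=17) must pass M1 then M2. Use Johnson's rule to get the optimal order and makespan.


Johnson's rule:
Group 1 (M1≤M2, sort by M1): ['J1', 'J7', 'J3', 'J2']
Group 2 (M1>M2, sort desc M2): ['J5', 'J6', 'J4']
Sequence: J1 → J7 → J3 → J2 → J5 → J6 → J4
Makespan calculation:
  J1: M1 done=2, M2 done=10
  J7: M1 done=12, M2 done=29
  J3: M1 done=24, M2 done=42
  J2: M1 done=38, M2 done=60
  J5: M1 done=54, M2 done=74
  J6: M1 done=68, M2 done=84
  J4: M1 done=76, M2 done=87
= Sequence: J1 → J7 → J3 → J2 → J5 → J6 → J4, Makespan: 87


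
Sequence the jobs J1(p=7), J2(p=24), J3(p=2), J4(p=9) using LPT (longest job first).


LPT: sort by longest processing time first
  J2: p=24
  J4: p=9
  J1: p=7
  J3: p=2
Order: J2 → J4 → J1 → J3


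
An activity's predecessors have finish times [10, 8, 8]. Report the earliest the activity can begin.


ES = max of all predecessor completion times
Predecessors: [10, 8, 8]
ES = max(10, 8, 8)
= 10


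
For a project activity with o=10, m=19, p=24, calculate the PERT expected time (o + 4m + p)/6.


te = (o + 4m + p) / 6
= (10 + 4×19 + 24) / 6
= (10 + 76 + 24) / 6
= 110 / 6
= 18.33


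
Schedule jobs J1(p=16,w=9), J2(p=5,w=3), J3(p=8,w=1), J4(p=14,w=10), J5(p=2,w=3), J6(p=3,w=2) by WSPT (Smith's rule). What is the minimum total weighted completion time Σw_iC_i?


WSPT order (by p/w): J5 → J4 → J6 → J2 → J1 → J3
  J5: C=2, w·C=3×2=6
  J4: C=16, w·C=10×16=160
  J6: C=19, w·C=2×19=38
  J2: C=24, w·C=3×24=72
  J1: C=40, w·C=9×40=360
  J3: C=48, w·C=1×48=48
Σ w·C = 684
= 684


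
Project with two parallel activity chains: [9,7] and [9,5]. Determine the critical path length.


Path A: 9 + 7 = 16
Path B: 9 + 5 = 14
Critical path = longest = max(16, 14)
= 16 (Path A)


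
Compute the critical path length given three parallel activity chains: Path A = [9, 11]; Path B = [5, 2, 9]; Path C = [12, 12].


Path A: 9 + 11 = 20
Path B: 5 + 2 + 9 = 16
Path C: 12 + 12 = 24
Critical path = longest = max(20, 16, 24)
= 24 (Path C)


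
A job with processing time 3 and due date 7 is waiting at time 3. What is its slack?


Slack = due - current_time - processing
= 7 - 3 - 3
= 1


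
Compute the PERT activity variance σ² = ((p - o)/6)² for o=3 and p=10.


σ² = ((p - o) / 6)² = (p - o)² / 36
= (10 - 3)² / 36
= 7² / 36
= 49 / 36
= 1.3611


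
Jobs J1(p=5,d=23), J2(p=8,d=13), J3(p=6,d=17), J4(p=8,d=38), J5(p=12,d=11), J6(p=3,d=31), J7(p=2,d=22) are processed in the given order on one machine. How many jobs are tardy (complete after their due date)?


Completion vs due date:
  J1: C=5, d=23 → on time
  J2: C=13, d=13 → on time
  J3: C=19, d=17 → TARDY
  J4: C=27, d=38 → on time
  J5: C=39, d=11 → TARDY
  J6: C=42, d=31 → TARDY
  J7: C=44, d=22 → TARDY
Tardy jobs: J3, J5, J6, J7
Count = 4


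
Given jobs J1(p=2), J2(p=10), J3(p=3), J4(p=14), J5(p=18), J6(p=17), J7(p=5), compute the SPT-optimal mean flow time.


SPT order: J1 → J3 → J7 → J2 → J4 → J6 → J5
Completion times:
  J1: C=2
  J3: C=5
  J7: C=10
  J2: C=20
  J4: C=34
  J6: C=51
  J5: C=69
Sum = 191, n = 7
Mean flow = 191/7
= 27.29


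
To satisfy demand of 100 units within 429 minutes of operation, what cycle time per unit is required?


Cycle time = available time / demand
= 429 / 100
= 4.29 min/unit


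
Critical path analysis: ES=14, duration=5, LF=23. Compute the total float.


EF = ES + duration = 14 + 5 = 19
LS = LF - duration = 23 - 5 = 18
Total Float = LF - EF = 23 - 19
(or LS - ES = 18 - 14)
= 4


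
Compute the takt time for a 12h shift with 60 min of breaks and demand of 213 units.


Available = 12×60 - 60 = 660 min
Takt time = 660 / 213
= 3.10 min/unit


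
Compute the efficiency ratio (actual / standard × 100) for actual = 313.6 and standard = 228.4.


Efficiency = (actual / standard) × 100
= (313.6 / 228.4) × 100
= 137.3%


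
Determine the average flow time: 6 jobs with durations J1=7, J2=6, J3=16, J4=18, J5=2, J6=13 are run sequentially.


Completion times:
  J1: completes at 7
  J2: completes at 13
  J3: completes at 29
  J4: completes at 47
  J5: completes at 49
  J6: completes at 62
Sum = 207
Average = 207/6
= 34.50


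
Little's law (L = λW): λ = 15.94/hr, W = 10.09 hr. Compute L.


Little's law: L = λ × W
= 15.94 × 10.09
= 160.83


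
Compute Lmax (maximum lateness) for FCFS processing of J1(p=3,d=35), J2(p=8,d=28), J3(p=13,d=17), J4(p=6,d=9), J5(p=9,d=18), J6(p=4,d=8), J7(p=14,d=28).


Lateness per job (L = C - d):
  J1: C=3, d=35, L=-32
  J2: C=11, d=28, L=-17
  J3: C=24, d=17, L=7
  J4: C=30, d=9, L=21
  J5: C=39, d=18, L=21
  J6: C=43, d=8, L=35
  J7: C=57, d=28, L=29
Lmax = max(-32, -17, 7, 21, 21, 35, 29)
= 35


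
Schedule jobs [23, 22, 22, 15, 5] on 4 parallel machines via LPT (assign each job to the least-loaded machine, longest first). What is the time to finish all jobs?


Jobs (LPT sorted): [23, 22, 22, 15, 5]
Machines: 4
  J=23 → Machine 1 (load: 0+23=23)
  J=22 → Machine 2 (load: 0+22=22)
  J=22 → Machine 3 (load: 0+22=22)
  J=15 → Machine 4 (load: 0+15=15)
  J=5 → Machine 4 (load: 15+5=20)
Machine loads: [23, 22, 22, 20]
Makespan = max = 23 time units


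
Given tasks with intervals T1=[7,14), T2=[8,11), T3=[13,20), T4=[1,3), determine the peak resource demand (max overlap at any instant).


Check each time point for overlaps:
  t=8: 2 tasks active (T1, T2)
Max concurrent = 2


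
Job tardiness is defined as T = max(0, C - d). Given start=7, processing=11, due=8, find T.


Completion = start + processing = 7 + 11 = 18
Tardiness = max(0, C - d) = max(0, 18 - 8)
= max(0, 10)
= 10


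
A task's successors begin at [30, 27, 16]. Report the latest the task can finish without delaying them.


LF = min of all successor start times
Successors start at: [30, 27, 16]
LF = min(30, 27, 16)
= 16


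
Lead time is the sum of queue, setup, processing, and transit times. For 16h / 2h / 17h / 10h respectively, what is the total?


Lead time = queue + setup + processing + transit
= 16 + 2 + 17 + 10
= 45 hours


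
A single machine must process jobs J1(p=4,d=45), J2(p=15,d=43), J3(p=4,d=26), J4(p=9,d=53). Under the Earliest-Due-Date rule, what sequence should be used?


EDD: sort by earliest due date
  J3: d=26, p=4
  J2: d=43, p=15
  J1: d=45, p=4
  J4: d=53, p=9
Order: J3 → J2 → J1 → J4


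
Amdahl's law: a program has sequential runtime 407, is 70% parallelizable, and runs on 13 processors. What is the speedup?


Amdahl's law: T_p = T × ((1-p) + p/N)
= 407 × ((1-0.7) + 0.7/13)
= 407 × (0.30 + 0.0538)
= 407 × 0.3538
= 144.02
Speedup = 407/144.02
= 2.83×


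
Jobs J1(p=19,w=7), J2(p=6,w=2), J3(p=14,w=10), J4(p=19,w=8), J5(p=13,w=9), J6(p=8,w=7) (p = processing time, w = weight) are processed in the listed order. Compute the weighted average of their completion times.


Completion times:
  J1: C=19, w×C=7×19=133
  J2: C=25, w×C=2×25=50
  J3: C=39, w×C=10×39=390
  J4: C=58, w×C=8×58=464
  J5: C=71, w×C=9×71=639
  J6: C=79, w×C=7×79=553
Sum w×C = 2229
Sum w = 43
Weighted avg = 2229/43
= 51.84


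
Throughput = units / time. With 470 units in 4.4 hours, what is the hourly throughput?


Throughput = units / time
= 470 / 4.4
= 106.8 units/hour


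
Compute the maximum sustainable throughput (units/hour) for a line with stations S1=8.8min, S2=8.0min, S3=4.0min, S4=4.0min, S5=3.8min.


Bottleneck = longest station time
Station times: [8.8, 8.0, 4.0, 4.0, 3.8]
Max = 8.8 min
Rate = 60 / 8.8
= 6.82 units/hour (bottleneck: 8.8min)


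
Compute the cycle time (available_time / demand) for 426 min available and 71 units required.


Cycle time = available time / demand
= 426 / 71
= 6.00 min/unit


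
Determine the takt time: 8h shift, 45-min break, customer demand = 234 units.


Available = 8×60 - 45 = 435 min
Takt time = 435 / 234
= 1.86 min/unit


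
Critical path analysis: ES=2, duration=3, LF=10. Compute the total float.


EF = ES + duration = 2 + 3 = 5
LS = LF - duration = 10 - 3 = 7
Total Float = LF - EF = 10 - 5
(or LS - ES = 7 - 2)
= 5


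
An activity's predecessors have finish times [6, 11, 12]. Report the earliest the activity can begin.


ES = max of all predecessor completion times
Predecessors: [6, 11, 12]
ES = max(6, 11, 12)
= 12


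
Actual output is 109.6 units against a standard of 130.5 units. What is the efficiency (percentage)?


Efficiency = (actual / standard) × 100
= (109.6 / 130.5) × 100
= 84.0%


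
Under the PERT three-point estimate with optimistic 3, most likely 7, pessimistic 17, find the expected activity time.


te = (o + 4m + p) / 6
= (3 + 4×7 + 17) / 6
= (3 + 28 + 17) / 6
= 48 / 6
= 8.00


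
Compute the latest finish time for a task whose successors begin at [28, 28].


LF = min of all successor start times
Successors start at: [28, 28]
LF = min(28, 28)
= 28


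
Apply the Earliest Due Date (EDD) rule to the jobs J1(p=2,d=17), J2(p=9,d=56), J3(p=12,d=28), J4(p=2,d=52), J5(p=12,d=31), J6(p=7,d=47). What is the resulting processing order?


EDD: sort by earliest due date
  J1: d=17, p=2
  J3: d=28, p=12
  J5: d=31, p=12
  J6: d=47, p=7
  J4: d=52, p=2
  J2: d=56, p=9
Order: J1 → J3 → J5 → J6 → J4 → J2


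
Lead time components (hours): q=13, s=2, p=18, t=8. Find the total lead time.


Lead time = queue + setup + processing + transit
= 13 + 2 + 18 + 8
= 41 hours


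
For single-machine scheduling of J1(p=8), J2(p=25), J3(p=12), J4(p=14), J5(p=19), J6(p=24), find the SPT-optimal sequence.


SPT: sort by shortest processing time
  J1: p=8
  J3: p=12
  J4: p=14
  J5: p=19
  J6: p=24
  J2: p=25
Order: J1 → J3 → J4 → J5 → J6 → J2


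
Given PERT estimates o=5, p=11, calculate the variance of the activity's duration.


σ² = ((p - o) / 6)² = (p - o)² / 36
= (11 - 5)² / 36
= 6² / 36
= 36 / 36
= 1.0000


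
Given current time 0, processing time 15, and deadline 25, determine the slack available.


Slack = due - current_time - processing
= 25 - 0 - 15
= 10


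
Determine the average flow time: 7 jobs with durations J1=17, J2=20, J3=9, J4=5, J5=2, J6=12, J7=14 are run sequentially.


Completion times:
  J1: completes at 17
  J2: completes at 37
  J3: completes at 46
  J4: completes at 51
  J5: completes at 53
  J6: completes at 65
  J7: completes at 79
Sum = 348
Average = 348/7
= 49.71


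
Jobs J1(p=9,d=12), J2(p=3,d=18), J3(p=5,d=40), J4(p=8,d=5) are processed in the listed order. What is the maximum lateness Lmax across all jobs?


Lateness per job (L = C - d):
  J1: C=9, d=12, L=-3
  J2: C=12, d=18, L=-6
  J3: C=17, d=40, L=-23
  J4: C=25, d=5, L=20
Lmax = max(-3, -6, -23, 20)
= 20


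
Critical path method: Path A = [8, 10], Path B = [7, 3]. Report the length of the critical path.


Path A: 8 + 10 = 18
Path B: 7 + 3 = 10
Critical path = longest = max(18, 10)
= 18 (Path A)


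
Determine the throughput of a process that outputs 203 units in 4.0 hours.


Throughput = units / time
= 203 / 4.0
= 50.8 units/hour


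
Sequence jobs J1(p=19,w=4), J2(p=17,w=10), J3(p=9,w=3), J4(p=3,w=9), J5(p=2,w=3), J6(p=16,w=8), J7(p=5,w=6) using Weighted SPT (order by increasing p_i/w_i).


WSPT (Smith's rule): sort by p/w ascending
  J4: p/w = 3/9 = 0.333
  J5: p/w = 2/3 = 0.667
  J7: p/w = 5/6 = 0.833
  J2: p/w = 17/10 = 1.700
  J6: p/w = 16/8 = 2.000
  J3: p/w = 9/3 = 3.000
  J1: p/w = 19/4 = 4.750
Order: J4 → J5 → J7 → J2 → J6 → J3 → J1


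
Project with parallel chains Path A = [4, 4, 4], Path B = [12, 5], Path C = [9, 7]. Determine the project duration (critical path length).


Path A: 4 + 4 + 4 = 12
Path B: 12 + 5 = 17
Path C: 9 + 7 = 16
Critical path = longest = max(12, 17, 16)
= 17 (Path B)


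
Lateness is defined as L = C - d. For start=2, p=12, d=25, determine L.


Completion = 2 + 12 = 14
Lateness = C - d = 14 - 25
= -11


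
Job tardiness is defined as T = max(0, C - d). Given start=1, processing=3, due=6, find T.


Completion = start + processing = 1 + 3 = 4
Tardiness = max(0, C - d) = max(0, 4 - 6)
= max(0, -2)
= 0


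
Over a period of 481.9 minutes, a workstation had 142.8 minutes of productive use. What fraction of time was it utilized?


Utilization = busy / total × 100
= 142.8 / 481.9 × 100
= 29.6%


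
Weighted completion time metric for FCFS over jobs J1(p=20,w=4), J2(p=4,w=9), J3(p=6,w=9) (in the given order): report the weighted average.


Completion times:
  J1: C=20, w×C=4×20=80
  J2: C=24, w×C=9×24=216
  J3: C=30, w×C=9×30=270
Sum w×C = 566
Sum w = 22
Weighted avg = 566/22
= 25.73


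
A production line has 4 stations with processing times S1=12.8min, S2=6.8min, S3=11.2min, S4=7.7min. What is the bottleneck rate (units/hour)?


Bottleneck = longest station time
Station times: [12.8, 6.8, 11.2, 7.7]
Max = 12.8 min
Rate = 60 / 12.8
= 4.69 units/hour (bottleneck: 12.8min)


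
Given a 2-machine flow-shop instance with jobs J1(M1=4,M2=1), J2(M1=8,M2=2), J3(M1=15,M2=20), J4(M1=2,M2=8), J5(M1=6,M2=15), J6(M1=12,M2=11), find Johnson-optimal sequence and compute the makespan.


Johnson's rule:
Group 1 (M1≤M2, sort by M1): ['J4', 'J5', 'J3']
Group 2 (M1>M2, sort desc M2): ['J6', 'J2', 'J1']
Sequence: J4 → J5 → J3 → J6 → J2 → J1
Makespan calculation:
  J4: M1 done=2, M2 done=10
  J5: M1 done=8, M2 done=25
  J3: M1 done=23, M2 done=45
  J6: M1 done=35, M2 done=56
  J2: M1 done=43, M2 done=58
  J1: M1 done=47, M2 done=59
= Sequence: J4 → J5 → J3 → J6 → J2 → J1, Makespan: 59


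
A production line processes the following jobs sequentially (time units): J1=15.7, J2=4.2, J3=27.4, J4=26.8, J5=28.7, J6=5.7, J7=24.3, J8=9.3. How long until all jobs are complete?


Sequential makespan: sum all processing times
= 15.7 + 4.2 + 27.4 + 26.8 + 28.7 + 5.7 + 24.3 + 9.3
= 142.1 time units


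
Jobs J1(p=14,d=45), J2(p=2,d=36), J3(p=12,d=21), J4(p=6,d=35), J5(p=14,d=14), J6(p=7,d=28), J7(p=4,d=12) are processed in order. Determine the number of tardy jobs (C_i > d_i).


Completion vs due date:
  J1: C=14, d=45 → on time
  J2: C=16, d=36 → on time
  J3: C=28, d=21 → TARDY
  J4: C=34, d=35 → on time
  J5: C=48, d=14 → TARDY
  J6: C=55, d=28 → TARDY
  J7: C=59, d=12 → TARDY
Tardy jobs: J3, J5, J6, J7
Count = 4


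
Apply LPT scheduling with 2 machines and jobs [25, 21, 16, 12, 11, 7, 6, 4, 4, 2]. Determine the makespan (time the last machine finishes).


Jobs (LPT sorted): [25, 21, 16, 12, 11, 7, 6, 4, 4, 2]
Machines: 2
  J=25 → Machine 1 (load: 0+25=25)
  J=21 → Machine 2 (load: 0+21=21)
  J=16 → Machine 2 (load: 21+16=37)
  J=12 → Machine 1 (load: 25+12=37)
  J=11 → Machine 1 (load: 37+11=48)
  J=7 → Machine 2 (load: 37+7=44)
  J=6 → Machine 2 (load: 44+6=50)
  J=4 → Machine 1 (load: 48+4=52)
  J=4 → Machine 2 (load: 50+4=54)
  J=2 → Machine 1 (load: 52+2=54)
Machine loads: [54, 54]
Makespan = max = 54 time units


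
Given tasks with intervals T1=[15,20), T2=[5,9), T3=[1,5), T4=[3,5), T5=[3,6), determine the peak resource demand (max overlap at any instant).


Check each time point for overlaps:
  t=3: 3 tasks active (T3, T4, T5)
Max concurrent = 3


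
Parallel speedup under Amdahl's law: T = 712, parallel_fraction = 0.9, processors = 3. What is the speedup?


Amdahl's law: T_p = T × ((1-p) + p/N)
= 712 × ((1-0.9) + 0.9/3)
= 712 × (0.10 + 0.3000)
= 712 × 0.4000
= 284.80
Speedup = 712/284.80
= 2.50×


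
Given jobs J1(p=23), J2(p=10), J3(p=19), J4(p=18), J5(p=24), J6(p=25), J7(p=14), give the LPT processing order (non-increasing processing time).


LPT: sort by longest processing time first
  J6: p=25
  J5: p=24
  J1: p=23
  J3: p=19
  J4: p=18
  J7: p=14
  J2: p=10
Order: J6 → J5 → J1 → J3 → J4 → J7 → J2


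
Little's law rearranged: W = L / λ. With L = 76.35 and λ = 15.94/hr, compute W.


Little's law: L = λW → W = L / λ
= 76.35 / 15.94
= 4.79 hours


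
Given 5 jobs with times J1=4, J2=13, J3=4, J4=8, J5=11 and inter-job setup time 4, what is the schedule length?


Makespan = Σ processing + (n-1) × setup
= (4 + 13 + 4 + 8 + 11) + (5-1)×4
= 40 + 16
= 56 time units


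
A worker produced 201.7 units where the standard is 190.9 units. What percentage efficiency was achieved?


Efficiency = (actual / standard) × 100
= (201.7 / 190.9) × 100
= 105.7%


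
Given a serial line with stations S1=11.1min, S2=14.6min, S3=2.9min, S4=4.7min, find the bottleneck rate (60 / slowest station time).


Bottleneck = longest station time
Station times: [11.1, 14.6, 2.9, 4.7]
Max = 14.6 min
Rate = 60 / 14.6
= 4.11 units/hour (bottleneck: 14.6min)


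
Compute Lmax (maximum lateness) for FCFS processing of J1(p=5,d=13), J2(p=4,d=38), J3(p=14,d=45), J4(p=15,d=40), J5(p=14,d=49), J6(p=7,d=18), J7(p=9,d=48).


Lateness per job (L = C - d):
  J1: C=5, d=13, L=-8
  J2: C=9, d=38, L=-29
  J3: C=23, d=45, L=-22
  J4: C=38, d=40, L=-2
  J5: C=52, d=49, L=3
  J6: C=59, d=18, L=41
  J7: C=68, d=48, L=20
Lmax = max(-8, -29, -22, -2, 3, 41, 20)
= 41


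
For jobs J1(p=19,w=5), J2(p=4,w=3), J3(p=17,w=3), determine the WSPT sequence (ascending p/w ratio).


WSPT (Smith's rule): sort by p/w ascending
  J2: p/w = 4/3 = 1.333
  J1: p/w = 19/5 = 3.800
  J3: p/w = 17/3 = 5.667
Order: J2 → J1 → J3


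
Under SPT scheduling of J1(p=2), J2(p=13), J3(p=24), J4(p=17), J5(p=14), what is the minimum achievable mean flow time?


SPT order: J1 → J2 → J5 → J4 → J3
Completion times:
  J1: C=2
  J2: C=15
  J5: C=29
  J4: C=46
  J3: C=70
Sum = 162, n = 5
Mean flow = 162/5
= 32.40


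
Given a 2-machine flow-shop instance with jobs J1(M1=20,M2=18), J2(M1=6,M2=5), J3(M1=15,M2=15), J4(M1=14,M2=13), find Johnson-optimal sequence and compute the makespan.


Johnson's rule:
Group 1 (M1≤M2, sort by M1): ['J3']
Group 2 (M1>M2, sort desc M2): ['J1', 'J4', 'J2']
Sequence: J3 → J1 → J4 → J2
Makespan calculation:
  J3: M1 done=15, M2 done=30
  J1: M1 done=35, M2 done=53
  J4: M1 done=49, M2 done=66
  J2: M1 done=55, M2 done=71
= Sequence: J3 → J1 → J4 → J2, Makespan: 71


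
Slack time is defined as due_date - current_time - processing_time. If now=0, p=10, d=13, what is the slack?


Slack = due - current_time - processing
= 13 - 0 - 10
= 3


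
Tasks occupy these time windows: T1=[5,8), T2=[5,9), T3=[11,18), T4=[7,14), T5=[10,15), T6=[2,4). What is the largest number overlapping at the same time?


Check each time point for overlaps:
  t=7: 3 tasks active (T1, T2, T4)
Max concurrent = 3


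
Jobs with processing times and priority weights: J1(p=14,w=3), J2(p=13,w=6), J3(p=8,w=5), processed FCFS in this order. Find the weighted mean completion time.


Completion times:
  J1: C=14, w×C=3×14=42
  J2: C=27, w×C=6×27=162
  J3: C=35, w×C=5×35=175
Sum w×C = 379
Sum w = 14
Weighted avg = 379/14
= 27.07


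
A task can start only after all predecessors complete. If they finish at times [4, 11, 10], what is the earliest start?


ES = max of all predecessor completion times
Predecessors: [4, 11, 10]
ES = max(4, 11, 10)
= 11


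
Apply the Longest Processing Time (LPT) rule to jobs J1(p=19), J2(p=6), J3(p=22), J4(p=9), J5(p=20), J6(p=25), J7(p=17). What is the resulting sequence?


LPT: sort by longest processing time first
  J6: p=25
  J3: p=22
  J5: p=20
  J1: p=19
  J7: p=17
  J4: p=9
  J2: p=6
Order: J6 → J3 → J5 → J1 → J7 → J4 → J2


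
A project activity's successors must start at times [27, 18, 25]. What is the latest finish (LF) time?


LF = min of all successor start times
Successors start at: [27, 18, 25]
LF = min(27, 18, 25)
= 18


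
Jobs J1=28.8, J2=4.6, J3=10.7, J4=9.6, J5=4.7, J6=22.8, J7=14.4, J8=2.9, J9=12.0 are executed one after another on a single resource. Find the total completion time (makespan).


Sequential makespan: sum all processing times
= 28.8 + 4.6 + 10.7 + 9.6 + 4.7 + 22.8 + 14.4 + 2.9 + 12.0
= 110.5 time units


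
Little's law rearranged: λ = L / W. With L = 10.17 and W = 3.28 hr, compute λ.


Little's law: L = λW → λ = L / W
= 10.17 / 3.28
= 3.10 per hour


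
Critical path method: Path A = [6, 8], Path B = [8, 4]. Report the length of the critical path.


Path A: 6 + 8 = 14
Path B: 8 + 4 = 12
Critical path = longest = max(14, 12)
= 14 (Path A)


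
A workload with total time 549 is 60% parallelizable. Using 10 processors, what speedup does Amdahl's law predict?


Amdahl's law: T_p = T × ((1-p) + p/N)
= 549 × ((1-0.6) + 0.6/10)
= 549 × (0.40 + 0.0600)
= 549 × 0.4600
= 252.54
Speedup = 549/252.54
= 2.17×


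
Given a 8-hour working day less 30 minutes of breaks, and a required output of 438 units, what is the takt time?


Available = 8×60 - 30 = 450 min
Takt time = 450 / 438
= 1.03 min/unit


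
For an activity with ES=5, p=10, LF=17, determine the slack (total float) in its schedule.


EF = ES + duration = 5 + 10 = 15
LS = LF - duration = 17 - 10 = 7
Total Float = LF - EF = 17 - 15
(or LS - ES = 7 - 5)
= 2


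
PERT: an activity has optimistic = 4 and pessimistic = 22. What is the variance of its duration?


σ² = ((p - o) / 6)² = (p - o)² / 36
= (22 - 4)² / 36
= 18² / 36
= 324 / 36
= 9.0000


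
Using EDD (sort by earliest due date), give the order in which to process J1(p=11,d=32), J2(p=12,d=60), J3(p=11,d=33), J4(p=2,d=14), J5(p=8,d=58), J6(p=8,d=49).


EDD: sort by earliest due date
  J4: d=14, p=2
  J1: d=32, p=11
  J3: d=33, p=11
  J6: d=49, p=8
  J5: d=58, p=8
  J2: d=60, p=12
Order: J4 → J1 → J3 → J6 → J5 → J2


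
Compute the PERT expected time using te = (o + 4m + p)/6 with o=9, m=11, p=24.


te = (o + 4m + p) / 6
= (9 + 4×11 + 24) / 6
= (9 + 44 + 24) / 6
= 77 / 6
= 12.83


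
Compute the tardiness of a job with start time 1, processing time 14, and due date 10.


Completion = start + processing = 1 + 14 = 15
Tardiness = max(0, C - d) = max(0, 15 - 10)
= max(0, 5)
= 5


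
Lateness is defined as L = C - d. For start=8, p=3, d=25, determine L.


Completion = 8 + 3 = 11
Lateness = C - d = 11 - 25
= -14


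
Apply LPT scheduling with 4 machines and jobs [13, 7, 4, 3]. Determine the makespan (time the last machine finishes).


Jobs (LPT sorted): [13, 7, 4, 3]
Machines: 4
  J=13 → Machine 1 (load: 0+13=13)
  J=7 → Machine 2 (load: 0+7=7)
  J=4 → Machine 3 (load: 0+4=4)
  J=3 → Machine 4 (load: 0+3=3)
Machine loads: [13, 7, 4, 3]
Makespan = max = 13 time units


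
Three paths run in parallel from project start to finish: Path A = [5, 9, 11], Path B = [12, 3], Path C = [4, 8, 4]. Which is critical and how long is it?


Path A: 5 + 9 + 11 = 25
Path B: 12 + 3 = 15
Path C: 4 + 8 + 4 = 16
Critical path = longest = max(25, 15, 16)
= 25 (Path A)


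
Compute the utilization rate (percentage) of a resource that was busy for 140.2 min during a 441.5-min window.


Utilization = busy / total × 100
= 140.2 / 441.5 × 100
= 31.8%


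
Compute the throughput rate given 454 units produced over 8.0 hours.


Throughput = units / time
= 454 / 8.0
= 56.8 units/hour


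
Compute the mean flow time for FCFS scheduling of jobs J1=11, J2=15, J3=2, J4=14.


Completion times:
  J1: completes at 11
  J2: completes at 26
  J3: completes at 28
  J4: completes at 42
Sum = 107
Average = 107/4
= 26.75


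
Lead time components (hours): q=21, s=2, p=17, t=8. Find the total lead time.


Lead time = queue + setup + processing + transit
= 21 + 2 + 17 + 8
= 48 hours


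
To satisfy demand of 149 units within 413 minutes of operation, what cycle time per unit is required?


Cycle time = available time / demand
= 413 / 149
= 2.77 min/unit


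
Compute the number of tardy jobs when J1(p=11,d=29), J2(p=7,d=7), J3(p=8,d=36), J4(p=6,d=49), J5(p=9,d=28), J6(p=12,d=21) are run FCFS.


Completion vs due date:
  J1: C=11, d=29 → on time
  J2: C=18, d=7 → TARDY
  J3: C=26, d=36 → on time
  J4: C=32, d=49 → on time
  J5: C=41, d=28 → TARDY
  J6: C=53, d=21 → TARDY
Tardy jobs: J2, J5, J6
Count = 3


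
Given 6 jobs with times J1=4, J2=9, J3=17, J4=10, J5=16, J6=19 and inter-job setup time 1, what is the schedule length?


Makespan = Σ processing + (n-1) × setup
= (4 + 9 + 17 + 10 + 16 + 19) + (6-1)×1
= 75 + 5
= 80 time units


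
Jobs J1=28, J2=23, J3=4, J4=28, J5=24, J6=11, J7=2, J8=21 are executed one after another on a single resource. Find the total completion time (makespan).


Sequential makespan: sum all processing times
= 28 + 23 + 4 + 28 + 24 + 11 + 2 + 21
= 141 time units


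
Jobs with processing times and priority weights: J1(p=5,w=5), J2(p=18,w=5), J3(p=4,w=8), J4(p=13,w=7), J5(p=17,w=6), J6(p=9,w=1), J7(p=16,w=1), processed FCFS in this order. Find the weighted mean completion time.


Completion times:
  J1: C=5, w×C=5×5=25
  J2: C=23, w×C=5×23=115
  J3: C=27, w×C=8×27=216
  J4: C=40, w×C=7×40=280
  J5: C=57, w×C=6×57=342
  J6: C=66, w×C=1×66=66
  J7: C=82, w×C=1×82=82
Sum w×C = 1126
Sum w = 33
Weighted avg = 1126/33
= 34.12


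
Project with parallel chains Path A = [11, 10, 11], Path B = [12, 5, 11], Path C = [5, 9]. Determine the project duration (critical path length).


Path A: 11 + 10 + 11 = 32
Path B: 12 + 5 + 11 = 28
Path C: 5 + 9 = 14
Critical path = longest = max(32, 28, 14)
= 32 (Path A)


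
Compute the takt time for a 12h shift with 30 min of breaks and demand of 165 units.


Available = 12×60 - 30 = 690 min
Takt time = 690 / 165
= 4.18 min/unit


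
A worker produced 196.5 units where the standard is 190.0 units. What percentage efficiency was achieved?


Efficiency = (actual / standard) × 100
= (196.5 / 190.0) × 100
= 103.4%


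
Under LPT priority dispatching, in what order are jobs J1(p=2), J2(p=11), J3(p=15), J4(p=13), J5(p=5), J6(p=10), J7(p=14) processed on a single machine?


LPT: sort by longest processing time first
  J3: p=15
  J7: p=14
  J4: p=13
  J2: p=11
  J6: p=10
  J5: p=5
  J1: p=2
Order: J3 → J7 → J4 → J2 → J6 → J5 → J1


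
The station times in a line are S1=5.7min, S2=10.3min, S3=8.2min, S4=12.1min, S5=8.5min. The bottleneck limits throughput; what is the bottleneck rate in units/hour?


Bottleneck = longest station time
Station times: [5.7, 10.3, 8.2, 12.1, 8.5]
Max = 12.1 min
Rate = 60 / 12.1
= 4.96 units/hour (bottleneck: 12.1min)


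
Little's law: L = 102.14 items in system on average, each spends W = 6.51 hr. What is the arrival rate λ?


Little's law: L = λW → λ = L / W
= 102.14 / 6.51
= 15.69 per hour


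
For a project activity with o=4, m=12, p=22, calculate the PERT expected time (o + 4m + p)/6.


te = (o + 4m + p) / 6
= (4 + 4×12 + 22) / 6
= (4 + 48 + 22) / 6
= 74 / 6
= 12.33


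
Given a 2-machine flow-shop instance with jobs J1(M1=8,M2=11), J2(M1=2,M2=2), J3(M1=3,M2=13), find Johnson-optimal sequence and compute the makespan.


Johnson's rule:
Group 1 (M1≤M2, sort by M1): ['J2', 'J3', 'J1']
Group 2 (M1>M2, sort desc M2): []
Sequence: J2 → J3 → J1
Makespan calculation:
  J2: M1 done=2, M2 done=4
  J3: M1 done=5, M2 done=18
  J1: M1 done=13, M2 done=29
= Sequence: J2 → J3 → J1, Makespan: 29


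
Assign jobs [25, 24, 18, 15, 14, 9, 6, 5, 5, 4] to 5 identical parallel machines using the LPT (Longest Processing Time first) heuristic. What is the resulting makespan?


Jobs (LPT sorted): [25, 24, 18, 15, 14, 9, 6, 5, 5, 4]
Machines: 5
  J=25 → Machine 1 (load: 0+25=25)
  J=24 → Machine 2 (load: 0+24=24)
  J=18 → Machine 3 (load: 0+18=18)
  J=15 → Machine 4 (load: 0+15=15)
  J=14 → Machine 5 (load: 0+14=14)
  J=9 → Machine 5 (load: 14+9=23)
  J=6 → Machine 4 (load: 15+6=21)
  J=5 → Machine 3 (load: 18+5=23)
  J=5 → Machine 4 (load: 21+5=26)
  J=4 → Machine 3 (load: 23+4=27)
Machine loads: [25, 24, 27, 26, 23]
Makespan = max = 27 time units


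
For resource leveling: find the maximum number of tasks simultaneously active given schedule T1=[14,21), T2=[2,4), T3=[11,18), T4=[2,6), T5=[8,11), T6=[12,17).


Check each time point for overlaps:
  t=14: 3 tasks active (T1, T3, T6)
Max concurrent = 3


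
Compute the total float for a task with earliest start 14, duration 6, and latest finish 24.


EF = ES + duration = 14 + 6 = 20
LS = LF - duration = 24 - 6 = 18
Total Float = LF - EF = 24 - 20
(or LS - ES = 18 - 14)
= 4


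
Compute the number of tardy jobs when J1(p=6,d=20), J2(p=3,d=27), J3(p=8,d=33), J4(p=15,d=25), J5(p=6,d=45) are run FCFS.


Completion vs due date:
  J1: C=6, d=20 → on time
  J2: C=9, d=27 → on time
  J3: C=17, d=33 → on time
  J4: C=32, d=25 → TARDY
  J5: C=38, d=45 → on time
Tardy jobs: J4
Count = 1


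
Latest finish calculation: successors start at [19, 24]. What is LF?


LF = min of all successor start times
Successors start at: [19, 24]
LF = min(19, 24)
= 19


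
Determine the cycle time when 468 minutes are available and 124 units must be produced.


Cycle time = available time / demand
= 468 / 124
= 3.77 min/unit


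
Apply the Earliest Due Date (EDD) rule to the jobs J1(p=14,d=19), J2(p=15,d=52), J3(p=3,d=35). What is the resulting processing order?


EDD: sort by earliest due date
  J1: d=19, p=14
  J3: d=35, p=3
  J2: d=52, p=15
Order: J1 → J3 → J2


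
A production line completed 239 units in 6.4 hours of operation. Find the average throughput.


Throughput = units / time
= 239 / 6.4
= 37.3 units/hour


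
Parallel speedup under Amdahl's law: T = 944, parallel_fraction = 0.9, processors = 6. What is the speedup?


Amdahl's law: T_p = T × ((1-p) + p/N)
= 944 × ((1-0.9) + 0.9/6)
= 944 × (0.10 + 0.1500)
= 944 × 0.2500
= 236.00
Speedup = 944/236.00
= 4.00×


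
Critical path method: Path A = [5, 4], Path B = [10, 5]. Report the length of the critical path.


Path A: 5 + 4 = 9
Path B: 10 + 5 = 15
Critical path = longest = max(9, 15)
= 15 (Path B)


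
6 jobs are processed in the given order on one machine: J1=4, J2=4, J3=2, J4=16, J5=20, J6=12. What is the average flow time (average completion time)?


Completion times:
  J1: completes at 4
  J2: completes at 8
  J3: completes at 10
  J4: completes at 26
  J5: completes at 46
  J6: completes at 58
Sum = 152
Average = 152/6
= 25.33


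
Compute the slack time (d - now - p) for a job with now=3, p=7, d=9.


Slack = due - current_time - processing
= 9 - 3 - 7
= -1


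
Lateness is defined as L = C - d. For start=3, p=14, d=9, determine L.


Completion = 3 + 14 = 17
Lateness = C - d = 17 - 9
= 8


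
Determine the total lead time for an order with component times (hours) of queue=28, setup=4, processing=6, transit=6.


Lead time = queue + setup + processing + transit
= 28 + 4 + 6 + 6
= 44 hours


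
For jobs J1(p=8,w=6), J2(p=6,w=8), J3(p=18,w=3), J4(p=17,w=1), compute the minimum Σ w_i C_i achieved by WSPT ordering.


WSPT order (by p/w): J2 → J1 → J3 → J4
  J2: C=6, w·C=8×6=48
  J1: C=14, w·C=6×14=84
  J3: C=32, w·C=3×32=96
  J4: C=49, w·C=1×49=49
Σ w·C = 277
= 277


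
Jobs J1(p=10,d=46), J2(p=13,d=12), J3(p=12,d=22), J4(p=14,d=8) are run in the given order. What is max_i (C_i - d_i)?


Lateness per job (L = C - d):
  J1: C=10, d=46, L=-36
  J2: C=23, d=12, L=11
  J3: C=35, d=22, L=13
  J4: C=49, d=8, L=41
Lmax = max(-36, 11, 13, 41)
= 41


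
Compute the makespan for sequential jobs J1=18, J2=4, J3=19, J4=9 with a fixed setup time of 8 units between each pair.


Makespan = Σ processing + (n-1) × setup
= (18 + 4 + 19 + 9) + (4-1)×8
= 50 + 24
= 74 time units


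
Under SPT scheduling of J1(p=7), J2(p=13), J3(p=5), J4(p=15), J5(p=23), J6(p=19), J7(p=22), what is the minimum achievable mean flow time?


SPT order: J3 → J1 → J2 → J4 → J6 → J7 → J5
Completion times:
  J3: C=5
  J1: C=12
  J2: C=25
  J4: C=40
  J6: C=59
  J7: C=81
  J5: C=104
Sum = 326, n = 7
Mean flow = 326/7
= 46.57


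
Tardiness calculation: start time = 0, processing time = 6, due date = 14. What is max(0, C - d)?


Completion = start + processing = 0 + 6 = 6
Tardiness = max(0, C - d) = max(0, 6 - 14)
= max(0, -8)
= 0


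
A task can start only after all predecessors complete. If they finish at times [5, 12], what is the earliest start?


ES = max of all predecessor completion times
Predecessors: [5, 12]
ES = max(5, 12)
= 12


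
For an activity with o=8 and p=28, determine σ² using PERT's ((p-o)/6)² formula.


σ² = ((p - o) / 6)² = (p - o)² / 36
= (28 - 8)² / 36
= 20² / 36
= 400 / 36
= 11.1111


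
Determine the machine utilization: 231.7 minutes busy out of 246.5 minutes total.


Utilization = busy / total × 100
= 231.7 / 246.5 × 100
= 94.0%


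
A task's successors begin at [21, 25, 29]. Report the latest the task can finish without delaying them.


LF = min of all successor start times
Successors start at: [21, 25, 29]
LF = min(21, 25, 29)
= 21


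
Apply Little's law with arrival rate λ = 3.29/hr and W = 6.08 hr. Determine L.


Little's law: L = λ × W
= 3.29 × 6.08
= 20.00


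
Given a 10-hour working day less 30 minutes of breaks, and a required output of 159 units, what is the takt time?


Available = 10×60 - 30 = 570 min
Takt time = 570 / 159
= 3.58 min/unit


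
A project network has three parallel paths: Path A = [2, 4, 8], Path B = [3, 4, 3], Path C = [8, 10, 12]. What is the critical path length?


Path A: 2 + 4 + 8 = 14
Path B: 3 + 4 + 3 = 10
Path C: 8 + 10 + 12 = 30
Critical path = longest = max(14, 10, 30)
= 30 (Path C)


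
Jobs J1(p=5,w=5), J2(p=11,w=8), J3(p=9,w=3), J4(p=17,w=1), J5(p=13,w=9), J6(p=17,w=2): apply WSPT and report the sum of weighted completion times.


WSPT order (by p/w): J1 → J2 → J5 → J3 → J6 → J4
  J1: C=5, w·C=5×5=25
  J2: C=16, w·C=8×16=128
  J5: C=29, w·C=9×29=261
  J3: C=38, w·C=3×38=114
  J6: C=55, w·C=2×55=110
  J4: C=72, w·C=1×72=72
Σ w·C = 710
= 710


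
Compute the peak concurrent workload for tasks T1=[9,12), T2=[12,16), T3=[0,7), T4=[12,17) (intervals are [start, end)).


Check each time point for overlaps:
  t=12: 2 tasks active (T2, T4)
Max concurrent = 2


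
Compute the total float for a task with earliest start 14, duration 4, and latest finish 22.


EF = ES + duration = 14 + 4 = 18
LS = LF - duration = 22 - 4 = 18
Total Float = LF - EF = 22 - 18
(or LS - ES = 18 - 14)
= 4


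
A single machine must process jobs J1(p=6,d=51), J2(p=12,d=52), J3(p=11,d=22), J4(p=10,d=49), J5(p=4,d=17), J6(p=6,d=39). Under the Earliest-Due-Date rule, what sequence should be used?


EDD: sort by earliest due date
  J5: d=17, p=4
  J3: d=22, p=11
  J6: d=39, p=6
  J4: d=49, p=10
  J1: d=51, p=6
  J2: d=52, p=12
Order: J5 → J3 → J6 → J4 → J1 → J2
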